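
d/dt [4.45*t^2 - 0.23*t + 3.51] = 8.9*t - 0.23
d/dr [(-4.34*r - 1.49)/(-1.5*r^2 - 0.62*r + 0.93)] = (6.51*r^2 + 2.6908*r - (3.0*r + 0.62)*(4.34*r + 1.49) - 4.0362)/(1.5*r^2 + 0.62*r - 0.93)^2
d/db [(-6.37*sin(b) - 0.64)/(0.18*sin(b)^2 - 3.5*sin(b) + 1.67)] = (1.1466*sin(b)^2 + 0.230399999999999*sin(b) - 12.8779)*cos(b)/(0.0324*sin(b)^4 - 1.26*sin(b)^3 + 12.8512*sin(b)^2 - 11.69*sin(b) + 2.7889)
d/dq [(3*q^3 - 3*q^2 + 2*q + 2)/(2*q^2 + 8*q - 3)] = (6*q^4 + 48*q^3 - 55*q^2 + 10*q - 22)/(4*q^4 + 32*q^3 + 52*q^2 - 48*q + 9)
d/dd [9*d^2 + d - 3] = 18*d + 1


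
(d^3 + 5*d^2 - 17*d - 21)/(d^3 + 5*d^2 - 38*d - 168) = (d^2 - 2*d - 3)/(d^2 - 2*d - 24)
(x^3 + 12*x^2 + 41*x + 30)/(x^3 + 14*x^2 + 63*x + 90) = (x + 1)/(x + 3)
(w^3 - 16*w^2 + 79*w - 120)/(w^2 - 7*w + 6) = (w^3 - 16*w^2 + 79*w - 120)/(w^2 - 7*w + 6)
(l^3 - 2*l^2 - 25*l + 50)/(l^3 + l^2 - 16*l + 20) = (l - 5)/(l - 2)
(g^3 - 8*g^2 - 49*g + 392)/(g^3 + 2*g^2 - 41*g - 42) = (g^2 - 15*g + 56)/(g^2 - 5*g - 6)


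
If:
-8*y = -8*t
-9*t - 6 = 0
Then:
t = -2/3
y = -2/3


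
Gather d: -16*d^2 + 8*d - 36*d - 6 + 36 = -16*d^2 - 28*d + 30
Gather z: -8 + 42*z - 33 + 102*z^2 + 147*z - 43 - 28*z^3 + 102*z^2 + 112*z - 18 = -28*z^3 + 204*z^2 + 301*z - 102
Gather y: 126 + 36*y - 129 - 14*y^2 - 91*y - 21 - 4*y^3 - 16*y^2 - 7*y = -4*y^3 - 30*y^2 - 62*y - 24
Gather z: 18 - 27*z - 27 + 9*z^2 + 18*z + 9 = 9*z^2 - 9*z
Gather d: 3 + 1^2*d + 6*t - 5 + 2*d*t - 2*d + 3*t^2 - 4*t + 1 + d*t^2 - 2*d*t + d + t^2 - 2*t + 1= d*t^2 + 4*t^2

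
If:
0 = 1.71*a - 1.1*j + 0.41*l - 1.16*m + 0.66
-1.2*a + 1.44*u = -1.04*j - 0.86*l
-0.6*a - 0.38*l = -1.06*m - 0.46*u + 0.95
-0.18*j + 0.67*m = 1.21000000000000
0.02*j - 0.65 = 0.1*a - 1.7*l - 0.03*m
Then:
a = 2.56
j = 2.22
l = 0.46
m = 2.40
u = 0.25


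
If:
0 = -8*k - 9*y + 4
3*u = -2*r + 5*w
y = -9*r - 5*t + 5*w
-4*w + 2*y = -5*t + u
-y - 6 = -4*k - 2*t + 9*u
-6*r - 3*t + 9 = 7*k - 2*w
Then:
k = 8471/6835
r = -8944/116195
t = 28626/116195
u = 1386/116195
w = -2746/116195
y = -4492/6835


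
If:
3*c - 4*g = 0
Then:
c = 4*g/3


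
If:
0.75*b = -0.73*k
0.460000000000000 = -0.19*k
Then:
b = 2.36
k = -2.42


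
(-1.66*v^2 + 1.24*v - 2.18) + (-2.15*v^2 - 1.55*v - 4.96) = -3.81*v^2 - 0.31*v - 7.14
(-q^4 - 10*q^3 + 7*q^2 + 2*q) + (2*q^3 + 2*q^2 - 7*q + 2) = -q^4 - 8*q^3 + 9*q^2 - 5*q + 2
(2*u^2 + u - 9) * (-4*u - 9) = -8*u^3 - 22*u^2 + 27*u + 81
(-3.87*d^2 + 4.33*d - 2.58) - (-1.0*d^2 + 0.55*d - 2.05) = -2.87*d^2 + 3.78*d - 0.53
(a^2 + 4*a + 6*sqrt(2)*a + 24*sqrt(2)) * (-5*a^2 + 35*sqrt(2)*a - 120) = -5*a^4 - 20*a^3 + 5*sqrt(2)*a^3 + 20*sqrt(2)*a^2 + 300*a^2 - 720*sqrt(2)*a + 1200*a - 2880*sqrt(2)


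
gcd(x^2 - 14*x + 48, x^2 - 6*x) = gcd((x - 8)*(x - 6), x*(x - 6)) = x - 6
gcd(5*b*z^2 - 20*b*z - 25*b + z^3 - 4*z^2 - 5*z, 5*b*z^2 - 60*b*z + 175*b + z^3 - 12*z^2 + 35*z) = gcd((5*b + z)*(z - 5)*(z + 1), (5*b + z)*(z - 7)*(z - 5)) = 5*b*z - 25*b + z^2 - 5*z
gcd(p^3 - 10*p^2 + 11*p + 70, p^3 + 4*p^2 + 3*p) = 1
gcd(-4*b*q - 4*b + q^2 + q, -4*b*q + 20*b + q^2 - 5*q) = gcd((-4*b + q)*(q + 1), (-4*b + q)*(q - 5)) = -4*b + q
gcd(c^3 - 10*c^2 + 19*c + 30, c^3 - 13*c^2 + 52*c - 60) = c^2 - 11*c + 30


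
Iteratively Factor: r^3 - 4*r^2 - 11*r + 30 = (r - 5)*(r^2 + r - 6) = (r - 5)*(r - 2)*(r + 3)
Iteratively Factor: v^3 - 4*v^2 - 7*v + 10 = (v - 5)*(v^2 + v - 2) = (v - 5)*(v + 2)*(v - 1)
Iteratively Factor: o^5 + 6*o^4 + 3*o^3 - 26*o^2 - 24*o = (o + 4)*(o^4 + 2*o^3 - 5*o^2 - 6*o) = (o + 3)*(o + 4)*(o^3 - o^2 - 2*o) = (o - 2)*(o + 3)*(o + 4)*(o^2 + o) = o*(o - 2)*(o + 3)*(o + 4)*(o + 1)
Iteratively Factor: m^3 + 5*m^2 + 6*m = (m)*(m^2 + 5*m + 6) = m*(m + 3)*(m + 2)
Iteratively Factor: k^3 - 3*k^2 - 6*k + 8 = (k + 2)*(k^2 - 5*k + 4) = (k - 4)*(k + 2)*(k - 1)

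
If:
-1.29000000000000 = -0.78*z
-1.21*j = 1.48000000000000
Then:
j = -1.22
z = 1.65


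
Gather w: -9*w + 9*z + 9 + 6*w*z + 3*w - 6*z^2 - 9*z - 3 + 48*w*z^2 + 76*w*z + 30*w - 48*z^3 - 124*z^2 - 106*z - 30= w*(48*z^2 + 82*z + 24) - 48*z^3 - 130*z^2 - 106*z - 24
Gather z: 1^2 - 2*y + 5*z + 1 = -2*y + 5*z + 2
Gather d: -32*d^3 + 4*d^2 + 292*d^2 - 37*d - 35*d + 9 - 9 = -32*d^3 + 296*d^2 - 72*d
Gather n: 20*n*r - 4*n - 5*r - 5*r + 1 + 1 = n*(20*r - 4) - 10*r + 2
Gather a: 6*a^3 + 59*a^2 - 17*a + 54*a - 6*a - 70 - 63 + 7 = 6*a^3 + 59*a^2 + 31*a - 126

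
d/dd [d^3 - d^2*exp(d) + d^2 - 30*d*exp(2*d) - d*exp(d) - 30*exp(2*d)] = -d^2*exp(d) + 3*d^2 - 60*d*exp(2*d) - 3*d*exp(d) + 2*d - 90*exp(2*d) - exp(d)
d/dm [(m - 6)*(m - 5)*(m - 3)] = 3*m^2 - 28*m + 63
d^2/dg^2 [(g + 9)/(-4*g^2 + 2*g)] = (g*(2*g - 1)*(6*g + 17) - (g + 9)*(4*g - 1)^2)/(g^3*(2*g - 1)^3)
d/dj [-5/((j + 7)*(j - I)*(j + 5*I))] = 5*((j + 7)*(j - I) + (j + 7)*(j + 5*I) + (j - I)*(j + 5*I))/((j + 7)^2*(j - I)^2*(j + 5*I)^2)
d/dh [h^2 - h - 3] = 2*h - 1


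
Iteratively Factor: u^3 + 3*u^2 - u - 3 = (u - 1)*(u^2 + 4*u + 3) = (u - 1)*(u + 3)*(u + 1)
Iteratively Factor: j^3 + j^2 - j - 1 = (j + 1)*(j^2 - 1) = (j + 1)^2*(j - 1)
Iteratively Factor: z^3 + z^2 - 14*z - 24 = (z - 4)*(z^2 + 5*z + 6) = (z - 4)*(z + 2)*(z + 3)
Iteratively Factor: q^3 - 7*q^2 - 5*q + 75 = (q - 5)*(q^2 - 2*q - 15) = (q - 5)^2*(q + 3)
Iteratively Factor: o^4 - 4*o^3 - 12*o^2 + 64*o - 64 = (o + 4)*(o^3 - 8*o^2 + 20*o - 16) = (o - 2)*(o + 4)*(o^2 - 6*o + 8) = (o - 2)^2*(o + 4)*(o - 4)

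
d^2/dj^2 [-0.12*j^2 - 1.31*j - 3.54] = -0.240000000000000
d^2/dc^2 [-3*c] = 0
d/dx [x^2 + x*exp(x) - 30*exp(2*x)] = x*exp(x) + 2*x - 60*exp(2*x) + exp(x)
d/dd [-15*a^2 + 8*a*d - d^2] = 8*a - 2*d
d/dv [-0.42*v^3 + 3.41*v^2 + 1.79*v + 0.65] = -1.26*v^2 + 6.82*v + 1.79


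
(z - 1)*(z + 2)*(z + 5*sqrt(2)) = z^3 + z^2 + 5*sqrt(2)*z^2 - 2*z + 5*sqrt(2)*z - 10*sqrt(2)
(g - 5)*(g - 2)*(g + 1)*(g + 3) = g^4 - 3*g^3 - 15*g^2 + 19*g + 30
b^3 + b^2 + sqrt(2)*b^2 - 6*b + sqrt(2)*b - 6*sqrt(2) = (b - 2)*(b + 3)*(b + sqrt(2))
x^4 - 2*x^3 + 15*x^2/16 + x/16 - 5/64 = (x - 5/4)*(x - 1/2)^2*(x + 1/4)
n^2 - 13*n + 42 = (n - 7)*(n - 6)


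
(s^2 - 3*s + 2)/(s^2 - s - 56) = (-s^2 + 3*s - 2)/(-s^2 + s + 56)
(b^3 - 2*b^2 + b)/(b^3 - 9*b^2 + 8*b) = (b - 1)/(b - 8)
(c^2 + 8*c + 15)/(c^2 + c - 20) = (c + 3)/(c - 4)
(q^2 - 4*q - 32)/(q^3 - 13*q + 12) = (q - 8)/(q^2 - 4*q + 3)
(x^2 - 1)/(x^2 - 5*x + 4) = (x + 1)/(x - 4)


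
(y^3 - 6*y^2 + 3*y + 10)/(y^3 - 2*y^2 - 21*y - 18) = (y^2 - 7*y + 10)/(y^2 - 3*y - 18)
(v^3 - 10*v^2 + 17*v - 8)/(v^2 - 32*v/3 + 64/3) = 3*(v^2 - 2*v + 1)/(3*v - 8)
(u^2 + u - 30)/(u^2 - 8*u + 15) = (u + 6)/(u - 3)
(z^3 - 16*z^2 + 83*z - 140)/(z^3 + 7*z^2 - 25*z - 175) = (z^2 - 11*z + 28)/(z^2 + 12*z + 35)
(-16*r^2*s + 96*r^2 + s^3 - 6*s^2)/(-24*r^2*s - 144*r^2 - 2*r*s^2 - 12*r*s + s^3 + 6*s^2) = (4*r*s - 24*r - s^2 + 6*s)/(6*r*s + 36*r - s^2 - 6*s)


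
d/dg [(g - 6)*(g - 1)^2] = (g - 1)*(3*g - 13)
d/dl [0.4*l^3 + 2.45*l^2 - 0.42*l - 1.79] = 1.2*l^2 + 4.9*l - 0.42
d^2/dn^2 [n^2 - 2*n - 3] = 2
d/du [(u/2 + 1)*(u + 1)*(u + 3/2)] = 3*u^2/2 + 9*u/2 + 13/4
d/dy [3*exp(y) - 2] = 3*exp(y)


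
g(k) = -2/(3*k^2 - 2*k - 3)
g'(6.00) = 0.01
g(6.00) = -0.02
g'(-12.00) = 0.00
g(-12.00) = 0.00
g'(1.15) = 5.52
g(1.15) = 1.50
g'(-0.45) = -4.22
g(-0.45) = 1.34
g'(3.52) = 0.05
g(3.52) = -0.07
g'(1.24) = 14.47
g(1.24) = 2.31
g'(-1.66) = -0.32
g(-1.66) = -0.23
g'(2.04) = 0.70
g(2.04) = -0.37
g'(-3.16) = -0.04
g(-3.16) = -0.06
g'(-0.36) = -2.33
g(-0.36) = 1.06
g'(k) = -2*(2 - 6*k)/(3*k^2 - 2*k - 3)^2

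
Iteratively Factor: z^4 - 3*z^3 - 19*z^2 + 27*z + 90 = (z - 3)*(z^3 - 19*z - 30) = (z - 3)*(z + 2)*(z^2 - 2*z - 15) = (z - 5)*(z - 3)*(z + 2)*(z + 3)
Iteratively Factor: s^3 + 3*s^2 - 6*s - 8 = (s + 4)*(s^2 - s - 2) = (s - 2)*(s + 4)*(s + 1)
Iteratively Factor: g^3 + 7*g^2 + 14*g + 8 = (g + 1)*(g^2 + 6*g + 8) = (g + 1)*(g + 2)*(g + 4)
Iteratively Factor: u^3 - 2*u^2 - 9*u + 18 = (u - 2)*(u^2 - 9) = (u - 3)*(u - 2)*(u + 3)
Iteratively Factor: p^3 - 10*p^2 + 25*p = (p - 5)*(p^2 - 5*p) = p*(p - 5)*(p - 5)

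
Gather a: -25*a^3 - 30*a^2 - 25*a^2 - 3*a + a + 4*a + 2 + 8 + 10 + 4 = -25*a^3 - 55*a^2 + 2*a + 24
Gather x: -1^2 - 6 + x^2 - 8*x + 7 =x^2 - 8*x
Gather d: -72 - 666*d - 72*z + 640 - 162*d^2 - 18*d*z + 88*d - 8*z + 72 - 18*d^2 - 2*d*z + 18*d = -180*d^2 + d*(-20*z - 560) - 80*z + 640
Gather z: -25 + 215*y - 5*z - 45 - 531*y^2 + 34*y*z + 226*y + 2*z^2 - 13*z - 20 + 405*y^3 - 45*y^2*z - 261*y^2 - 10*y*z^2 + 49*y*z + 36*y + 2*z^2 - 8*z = 405*y^3 - 792*y^2 + 477*y + z^2*(4 - 10*y) + z*(-45*y^2 + 83*y - 26) - 90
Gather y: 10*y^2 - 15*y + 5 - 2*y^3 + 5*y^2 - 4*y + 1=-2*y^3 + 15*y^2 - 19*y + 6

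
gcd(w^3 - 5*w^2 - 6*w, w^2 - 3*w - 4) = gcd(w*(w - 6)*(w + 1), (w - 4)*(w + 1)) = w + 1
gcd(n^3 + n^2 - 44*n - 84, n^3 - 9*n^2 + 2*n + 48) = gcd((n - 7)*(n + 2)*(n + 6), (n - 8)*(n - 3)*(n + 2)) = n + 2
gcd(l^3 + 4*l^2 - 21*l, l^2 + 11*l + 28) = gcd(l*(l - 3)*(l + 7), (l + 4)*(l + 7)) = l + 7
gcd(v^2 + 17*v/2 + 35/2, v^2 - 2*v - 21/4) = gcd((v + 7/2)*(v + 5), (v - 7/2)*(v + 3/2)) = 1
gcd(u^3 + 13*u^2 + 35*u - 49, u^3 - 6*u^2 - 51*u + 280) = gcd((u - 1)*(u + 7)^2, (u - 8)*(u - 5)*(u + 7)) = u + 7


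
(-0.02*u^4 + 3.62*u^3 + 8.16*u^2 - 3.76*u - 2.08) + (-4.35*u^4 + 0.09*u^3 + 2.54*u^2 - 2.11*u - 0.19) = -4.37*u^4 + 3.71*u^3 + 10.7*u^2 - 5.87*u - 2.27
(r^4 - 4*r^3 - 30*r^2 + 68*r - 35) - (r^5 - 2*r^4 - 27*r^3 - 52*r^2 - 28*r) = -r^5 + 3*r^4 + 23*r^3 + 22*r^2 + 96*r - 35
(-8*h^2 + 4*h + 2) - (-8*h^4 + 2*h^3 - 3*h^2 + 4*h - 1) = 8*h^4 - 2*h^3 - 5*h^2 + 3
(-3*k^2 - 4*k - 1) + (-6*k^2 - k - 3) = -9*k^2 - 5*k - 4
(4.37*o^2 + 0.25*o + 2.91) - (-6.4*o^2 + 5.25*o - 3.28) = 10.77*o^2 - 5.0*o + 6.19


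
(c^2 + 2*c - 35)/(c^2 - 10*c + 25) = (c + 7)/(c - 5)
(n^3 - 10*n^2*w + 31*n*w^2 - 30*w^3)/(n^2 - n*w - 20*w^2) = (n^2 - 5*n*w + 6*w^2)/(n + 4*w)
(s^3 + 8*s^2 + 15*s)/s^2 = s + 8 + 15/s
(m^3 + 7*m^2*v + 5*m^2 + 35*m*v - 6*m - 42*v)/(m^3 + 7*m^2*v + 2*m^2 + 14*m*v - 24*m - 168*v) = (m - 1)/(m - 4)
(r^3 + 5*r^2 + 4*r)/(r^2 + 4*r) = r + 1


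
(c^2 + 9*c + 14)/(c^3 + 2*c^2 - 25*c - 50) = (c + 7)/(c^2 - 25)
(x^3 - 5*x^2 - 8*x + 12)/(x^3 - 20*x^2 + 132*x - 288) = (x^2 + x - 2)/(x^2 - 14*x + 48)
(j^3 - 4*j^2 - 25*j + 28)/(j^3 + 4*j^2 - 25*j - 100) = (j^2 - 8*j + 7)/(j^2 - 25)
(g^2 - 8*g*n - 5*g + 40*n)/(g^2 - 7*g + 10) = (g - 8*n)/(g - 2)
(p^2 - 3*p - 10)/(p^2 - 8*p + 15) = (p + 2)/(p - 3)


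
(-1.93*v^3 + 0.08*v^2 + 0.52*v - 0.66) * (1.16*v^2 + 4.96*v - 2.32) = -2.2388*v^5 - 9.48*v^4 + 5.4776*v^3 + 1.628*v^2 - 4.48*v + 1.5312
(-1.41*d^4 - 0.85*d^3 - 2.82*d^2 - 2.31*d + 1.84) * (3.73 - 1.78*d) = 2.5098*d^5 - 3.7463*d^4 + 1.8491*d^3 - 6.4068*d^2 - 11.8915*d + 6.8632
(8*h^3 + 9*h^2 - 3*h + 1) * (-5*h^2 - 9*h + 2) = -40*h^5 - 117*h^4 - 50*h^3 + 40*h^2 - 15*h + 2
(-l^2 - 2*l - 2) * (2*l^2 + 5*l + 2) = -2*l^4 - 9*l^3 - 16*l^2 - 14*l - 4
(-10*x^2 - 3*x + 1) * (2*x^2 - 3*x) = -20*x^4 + 24*x^3 + 11*x^2 - 3*x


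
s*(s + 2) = s^2 + 2*s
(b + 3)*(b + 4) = b^2 + 7*b + 12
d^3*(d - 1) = d^4 - d^3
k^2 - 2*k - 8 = (k - 4)*(k + 2)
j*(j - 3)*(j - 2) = j^3 - 5*j^2 + 6*j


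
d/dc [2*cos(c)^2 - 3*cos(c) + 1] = (3 - 4*cos(c))*sin(c)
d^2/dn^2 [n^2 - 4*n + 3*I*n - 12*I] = 2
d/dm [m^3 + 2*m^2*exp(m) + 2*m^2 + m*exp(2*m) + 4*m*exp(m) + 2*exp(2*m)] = 2*m^2*exp(m) + 3*m^2 + 2*m*exp(2*m) + 8*m*exp(m) + 4*m + 5*exp(2*m) + 4*exp(m)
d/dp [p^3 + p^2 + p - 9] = 3*p^2 + 2*p + 1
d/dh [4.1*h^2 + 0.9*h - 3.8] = 8.2*h + 0.9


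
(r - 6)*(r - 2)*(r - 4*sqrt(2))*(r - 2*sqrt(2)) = r^4 - 6*sqrt(2)*r^3 - 8*r^3 + 28*r^2 + 48*sqrt(2)*r^2 - 128*r - 72*sqrt(2)*r + 192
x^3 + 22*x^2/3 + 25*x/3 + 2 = (x + 1/3)*(x + 1)*(x + 6)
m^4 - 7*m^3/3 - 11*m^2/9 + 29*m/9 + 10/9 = (m - 2)*(m - 5/3)*(m + 1/3)*(m + 1)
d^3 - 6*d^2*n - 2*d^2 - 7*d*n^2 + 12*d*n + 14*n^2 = (d - 2)*(d - 7*n)*(d + n)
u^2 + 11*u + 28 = (u + 4)*(u + 7)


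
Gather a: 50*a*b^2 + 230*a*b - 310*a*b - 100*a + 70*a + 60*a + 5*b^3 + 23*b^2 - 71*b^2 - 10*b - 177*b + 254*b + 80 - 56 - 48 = a*(50*b^2 - 80*b + 30) + 5*b^3 - 48*b^2 + 67*b - 24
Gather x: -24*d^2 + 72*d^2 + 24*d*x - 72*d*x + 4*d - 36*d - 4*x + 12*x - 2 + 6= 48*d^2 - 32*d + x*(8 - 48*d) + 4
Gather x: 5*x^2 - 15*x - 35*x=5*x^2 - 50*x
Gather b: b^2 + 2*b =b^2 + 2*b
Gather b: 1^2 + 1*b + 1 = b + 2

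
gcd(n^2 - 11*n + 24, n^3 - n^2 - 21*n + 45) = n - 3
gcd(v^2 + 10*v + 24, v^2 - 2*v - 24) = v + 4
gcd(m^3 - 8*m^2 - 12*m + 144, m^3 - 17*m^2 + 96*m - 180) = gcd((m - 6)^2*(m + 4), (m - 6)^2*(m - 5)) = m^2 - 12*m + 36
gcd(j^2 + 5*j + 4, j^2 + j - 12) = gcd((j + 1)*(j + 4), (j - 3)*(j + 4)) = j + 4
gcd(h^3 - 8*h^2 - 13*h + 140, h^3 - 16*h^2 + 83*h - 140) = h^2 - 12*h + 35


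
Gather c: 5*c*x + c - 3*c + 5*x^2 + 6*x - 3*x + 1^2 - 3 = c*(5*x - 2) + 5*x^2 + 3*x - 2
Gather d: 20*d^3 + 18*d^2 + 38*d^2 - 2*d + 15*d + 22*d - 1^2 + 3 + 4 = 20*d^3 + 56*d^2 + 35*d + 6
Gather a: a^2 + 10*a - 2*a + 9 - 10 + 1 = a^2 + 8*a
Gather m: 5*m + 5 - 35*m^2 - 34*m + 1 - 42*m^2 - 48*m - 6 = -77*m^2 - 77*m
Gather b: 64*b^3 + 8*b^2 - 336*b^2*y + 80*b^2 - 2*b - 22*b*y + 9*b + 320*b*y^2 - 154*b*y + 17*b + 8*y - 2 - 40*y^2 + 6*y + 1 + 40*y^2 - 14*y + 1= 64*b^3 + b^2*(88 - 336*y) + b*(320*y^2 - 176*y + 24)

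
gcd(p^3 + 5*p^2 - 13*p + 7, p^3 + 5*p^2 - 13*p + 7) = p^3 + 5*p^2 - 13*p + 7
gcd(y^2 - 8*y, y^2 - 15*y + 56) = y - 8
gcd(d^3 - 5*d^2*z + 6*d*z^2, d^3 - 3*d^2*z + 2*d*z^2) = -d^2 + 2*d*z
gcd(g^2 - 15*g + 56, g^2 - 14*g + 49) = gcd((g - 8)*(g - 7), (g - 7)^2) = g - 7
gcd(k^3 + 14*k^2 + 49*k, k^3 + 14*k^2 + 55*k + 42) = k + 7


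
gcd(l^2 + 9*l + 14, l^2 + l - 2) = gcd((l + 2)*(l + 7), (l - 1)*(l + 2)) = l + 2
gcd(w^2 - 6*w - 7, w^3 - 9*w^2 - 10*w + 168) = w - 7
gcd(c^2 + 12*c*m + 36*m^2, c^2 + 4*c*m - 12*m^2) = c + 6*m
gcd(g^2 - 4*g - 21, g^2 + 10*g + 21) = g + 3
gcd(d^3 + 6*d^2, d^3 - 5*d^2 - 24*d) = d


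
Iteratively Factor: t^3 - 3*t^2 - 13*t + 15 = (t - 1)*(t^2 - 2*t - 15) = (t - 5)*(t - 1)*(t + 3)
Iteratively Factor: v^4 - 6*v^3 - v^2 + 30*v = (v - 5)*(v^3 - v^2 - 6*v) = (v - 5)*(v - 3)*(v^2 + 2*v) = v*(v - 5)*(v - 3)*(v + 2)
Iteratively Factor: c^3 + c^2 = (c + 1)*(c^2) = c*(c + 1)*(c)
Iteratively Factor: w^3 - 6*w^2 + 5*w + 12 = (w + 1)*(w^2 - 7*w + 12) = (w - 3)*(w + 1)*(w - 4)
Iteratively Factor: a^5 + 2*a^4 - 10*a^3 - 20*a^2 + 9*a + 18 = (a + 2)*(a^4 - 10*a^2 + 9) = (a - 3)*(a + 2)*(a^3 + 3*a^2 - a - 3) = (a - 3)*(a - 1)*(a + 2)*(a^2 + 4*a + 3) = (a - 3)*(a - 1)*(a + 2)*(a + 3)*(a + 1)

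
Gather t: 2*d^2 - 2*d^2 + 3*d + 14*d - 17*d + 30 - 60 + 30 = 0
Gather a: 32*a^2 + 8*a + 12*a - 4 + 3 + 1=32*a^2 + 20*a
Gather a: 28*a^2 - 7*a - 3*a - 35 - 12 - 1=28*a^2 - 10*a - 48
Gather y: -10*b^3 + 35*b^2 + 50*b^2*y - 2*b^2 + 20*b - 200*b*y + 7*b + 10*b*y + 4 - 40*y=-10*b^3 + 33*b^2 + 27*b + y*(50*b^2 - 190*b - 40) + 4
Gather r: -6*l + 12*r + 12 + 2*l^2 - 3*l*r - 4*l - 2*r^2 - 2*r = 2*l^2 - 10*l - 2*r^2 + r*(10 - 3*l) + 12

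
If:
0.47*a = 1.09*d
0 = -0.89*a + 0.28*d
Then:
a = 0.00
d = 0.00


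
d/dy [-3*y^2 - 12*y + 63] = -6*y - 12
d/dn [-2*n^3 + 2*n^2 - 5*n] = -6*n^2 + 4*n - 5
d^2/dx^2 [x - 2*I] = 0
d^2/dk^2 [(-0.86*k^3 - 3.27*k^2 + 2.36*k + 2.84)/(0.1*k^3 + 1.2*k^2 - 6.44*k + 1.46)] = (0.140999999999999*k^6 - 3.18144*k^5 - 9.08856000000002*k^4 - 96.889112*k^3 + 92.3197439999999*k^2 - 169.980336*k + 256.057352)/(0.001*k^9 + 0.036*k^8 + 0.2388*k^7 - 2.865*k^6 - 14.32752*k^5 + 149.97072*k^4 - 334.147784*k^3 + 189.328128*k^2 - 41.182512*k + 3.112136)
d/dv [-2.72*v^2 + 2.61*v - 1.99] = 2.61 - 5.44*v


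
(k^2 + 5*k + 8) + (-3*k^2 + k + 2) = -2*k^2 + 6*k + 10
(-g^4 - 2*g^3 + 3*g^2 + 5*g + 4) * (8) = -8*g^4 - 16*g^3 + 24*g^2 + 40*g + 32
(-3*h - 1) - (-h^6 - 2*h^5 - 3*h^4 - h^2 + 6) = h^6 + 2*h^5 + 3*h^4 + h^2 - 3*h - 7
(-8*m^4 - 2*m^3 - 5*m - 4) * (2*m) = -16*m^5 - 4*m^4 - 10*m^2 - 8*m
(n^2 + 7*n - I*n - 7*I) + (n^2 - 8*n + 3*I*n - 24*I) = 2*n^2 - n + 2*I*n - 31*I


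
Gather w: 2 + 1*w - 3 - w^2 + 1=-w^2 + w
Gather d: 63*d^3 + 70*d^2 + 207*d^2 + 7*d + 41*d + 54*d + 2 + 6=63*d^3 + 277*d^2 + 102*d + 8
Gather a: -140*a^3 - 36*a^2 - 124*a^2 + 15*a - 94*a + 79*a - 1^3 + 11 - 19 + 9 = -140*a^3 - 160*a^2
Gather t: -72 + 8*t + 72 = 8*t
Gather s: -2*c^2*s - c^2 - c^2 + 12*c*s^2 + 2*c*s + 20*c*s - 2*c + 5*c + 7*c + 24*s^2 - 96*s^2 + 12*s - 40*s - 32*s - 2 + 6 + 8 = -2*c^2 + 10*c + s^2*(12*c - 72) + s*(-2*c^2 + 22*c - 60) + 12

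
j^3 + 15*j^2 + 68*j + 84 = (j + 2)*(j + 6)*(j + 7)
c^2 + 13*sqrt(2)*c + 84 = (c + 6*sqrt(2))*(c + 7*sqrt(2))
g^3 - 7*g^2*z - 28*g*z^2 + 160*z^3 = (g - 8*z)*(g - 4*z)*(g + 5*z)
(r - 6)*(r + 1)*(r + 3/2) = r^3 - 7*r^2/2 - 27*r/2 - 9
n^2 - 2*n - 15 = (n - 5)*(n + 3)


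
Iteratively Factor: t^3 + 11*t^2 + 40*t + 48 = (t + 4)*(t^2 + 7*t + 12) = (t + 4)^2*(t + 3)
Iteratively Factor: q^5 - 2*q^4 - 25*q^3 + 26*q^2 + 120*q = (q - 3)*(q^4 + q^3 - 22*q^2 - 40*q) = (q - 3)*(q + 4)*(q^3 - 3*q^2 - 10*q) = (q - 5)*(q - 3)*(q + 4)*(q^2 + 2*q) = (q - 5)*(q - 3)*(q + 2)*(q + 4)*(q)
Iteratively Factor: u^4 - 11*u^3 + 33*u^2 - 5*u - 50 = (u + 1)*(u^3 - 12*u^2 + 45*u - 50) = (u - 5)*(u + 1)*(u^2 - 7*u + 10) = (u - 5)*(u - 2)*(u + 1)*(u - 5)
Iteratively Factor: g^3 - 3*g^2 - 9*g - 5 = (g + 1)*(g^2 - 4*g - 5) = (g + 1)^2*(g - 5)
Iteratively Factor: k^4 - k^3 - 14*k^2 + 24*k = (k)*(k^3 - k^2 - 14*k + 24) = k*(k - 2)*(k^2 + k - 12) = k*(k - 2)*(k + 4)*(k - 3)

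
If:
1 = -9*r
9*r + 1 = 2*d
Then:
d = 0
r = -1/9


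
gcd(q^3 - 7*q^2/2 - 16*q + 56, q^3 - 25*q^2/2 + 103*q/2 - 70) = q^2 - 15*q/2 + 14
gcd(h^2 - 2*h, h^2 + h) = h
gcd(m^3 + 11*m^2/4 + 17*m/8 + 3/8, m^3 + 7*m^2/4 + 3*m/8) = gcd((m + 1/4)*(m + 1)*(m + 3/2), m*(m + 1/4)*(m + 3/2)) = m^2 + 7*m/4 + 3/8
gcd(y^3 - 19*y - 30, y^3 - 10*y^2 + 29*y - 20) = y - 5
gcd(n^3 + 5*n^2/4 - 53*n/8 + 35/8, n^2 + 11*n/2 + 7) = n + 7/2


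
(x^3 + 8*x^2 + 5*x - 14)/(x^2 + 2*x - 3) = (x^2 + 9*x + 14)/(x + 3)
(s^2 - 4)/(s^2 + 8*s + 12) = (s - 2)/(s + 6)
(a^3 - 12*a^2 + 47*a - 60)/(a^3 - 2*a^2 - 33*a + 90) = (a - 4)/(a + 6)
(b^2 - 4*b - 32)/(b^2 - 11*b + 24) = (b + 4)/(b - 3)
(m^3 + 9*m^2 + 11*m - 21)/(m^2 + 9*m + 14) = (m^2 + 2*m - 3)/(m + 2)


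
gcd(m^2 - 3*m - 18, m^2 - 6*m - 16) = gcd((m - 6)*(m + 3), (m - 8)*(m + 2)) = 1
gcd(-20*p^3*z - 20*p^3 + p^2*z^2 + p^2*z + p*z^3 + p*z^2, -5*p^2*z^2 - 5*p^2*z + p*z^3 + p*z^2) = p*z + p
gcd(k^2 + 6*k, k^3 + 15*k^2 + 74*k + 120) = k + 6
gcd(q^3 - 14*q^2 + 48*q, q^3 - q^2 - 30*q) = q^2 - 6*q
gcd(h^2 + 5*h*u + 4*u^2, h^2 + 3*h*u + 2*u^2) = h + u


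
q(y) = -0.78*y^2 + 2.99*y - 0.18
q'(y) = 2.99 - 1.56*y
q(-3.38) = -19.20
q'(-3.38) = 8.26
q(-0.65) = -2.45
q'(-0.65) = 4.00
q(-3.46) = -19.86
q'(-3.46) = 8.39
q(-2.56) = -12.95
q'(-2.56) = 6.98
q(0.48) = 1.08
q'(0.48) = 2.24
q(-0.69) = -2.61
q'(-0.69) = 4.07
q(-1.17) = -4.75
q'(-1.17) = 4.82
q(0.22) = 0.44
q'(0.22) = 2.65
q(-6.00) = -46.20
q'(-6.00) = 12.35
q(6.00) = -10.32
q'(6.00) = -6.37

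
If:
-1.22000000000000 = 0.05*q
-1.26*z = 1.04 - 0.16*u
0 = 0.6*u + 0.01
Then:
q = -24.40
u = -0.02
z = -0.83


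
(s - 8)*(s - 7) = s^2 - 15*s + 56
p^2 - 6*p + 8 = (p - 4)*(p - 2)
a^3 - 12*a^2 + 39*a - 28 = (a - 7)*(a - 4)*(a - 1)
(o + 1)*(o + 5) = o^2 + 6*o + 5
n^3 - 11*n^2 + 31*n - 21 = (n - 7)*(n - 3)*(n - 1)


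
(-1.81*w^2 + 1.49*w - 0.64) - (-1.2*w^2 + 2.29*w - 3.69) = -0.61*w^2 - 0.8*w + 3.05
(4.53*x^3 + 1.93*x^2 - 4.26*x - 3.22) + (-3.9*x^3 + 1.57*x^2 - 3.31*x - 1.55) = 0.63*x^3 + 3.5*x^2 - 7.57*x - 4.77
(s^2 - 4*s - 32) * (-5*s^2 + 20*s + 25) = -5*s^4 + 40*s^3 + 105*s^2 - 740*s - 800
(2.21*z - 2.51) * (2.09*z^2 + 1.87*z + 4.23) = 4.6189*z^3 - 1.1132*z^2 + 4.6546*z - 10.6173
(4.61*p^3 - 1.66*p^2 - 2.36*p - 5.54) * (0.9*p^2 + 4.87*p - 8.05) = 4.149*p^5 + 20.9567*p^4 - 47.3187*p^3 - 3.1162*p^2 - 7.9818*p + 44.597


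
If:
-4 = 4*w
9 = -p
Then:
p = -9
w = -1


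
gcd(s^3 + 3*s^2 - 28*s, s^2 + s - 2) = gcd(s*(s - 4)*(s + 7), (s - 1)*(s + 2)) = 1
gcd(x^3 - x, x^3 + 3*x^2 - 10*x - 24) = 1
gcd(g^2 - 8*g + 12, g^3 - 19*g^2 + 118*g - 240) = g - 6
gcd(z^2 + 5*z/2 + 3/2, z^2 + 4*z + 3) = z + 1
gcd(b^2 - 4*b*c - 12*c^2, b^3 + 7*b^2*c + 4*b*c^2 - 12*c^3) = b + 2*c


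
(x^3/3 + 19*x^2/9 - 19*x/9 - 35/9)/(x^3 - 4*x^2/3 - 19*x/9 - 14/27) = 3*(-3*x^3 - 19*x^2 + 19*x + 35)/(-27*x^3 + 36*x^2 + 57*x + 14)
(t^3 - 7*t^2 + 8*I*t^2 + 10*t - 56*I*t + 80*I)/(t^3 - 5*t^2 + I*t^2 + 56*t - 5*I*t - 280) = (t - 2)/(t - 7*I)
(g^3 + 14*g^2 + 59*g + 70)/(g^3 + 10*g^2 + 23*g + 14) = (g + 5)/(g + 1)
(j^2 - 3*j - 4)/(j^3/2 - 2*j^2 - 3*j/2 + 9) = 2*(j^2 - 3*j - 4)/(j^3 - 4*j^2 - 3*j + 18)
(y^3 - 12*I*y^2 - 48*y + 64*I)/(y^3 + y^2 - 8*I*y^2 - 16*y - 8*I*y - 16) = (y - 4*I)/(y + 1)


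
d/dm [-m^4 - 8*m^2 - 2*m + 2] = -4*m^3 - 16*m - 2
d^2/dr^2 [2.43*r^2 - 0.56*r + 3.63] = 4.86000000000000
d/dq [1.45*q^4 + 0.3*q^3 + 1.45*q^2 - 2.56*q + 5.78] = 5.8*q^3 + 0.9*q^2 + 2.9*q - 2.56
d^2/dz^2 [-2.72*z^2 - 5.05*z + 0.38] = -5.44000000000000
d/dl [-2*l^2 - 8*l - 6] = -4*l - 8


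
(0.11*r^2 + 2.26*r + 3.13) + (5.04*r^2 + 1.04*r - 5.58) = 5.15*r^2 + 3.3*r - 2.45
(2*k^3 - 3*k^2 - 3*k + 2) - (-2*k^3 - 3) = 4*k^3 - 3*k^2 - 3*k + 5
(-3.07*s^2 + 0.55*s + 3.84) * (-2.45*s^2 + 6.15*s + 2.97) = 7.5215*s^4 - 20.228*s^3 - 15.1434*s^2 + 25.2495*s + 11.4048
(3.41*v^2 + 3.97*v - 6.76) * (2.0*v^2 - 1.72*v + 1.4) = 6.82*v^4 + 2.0748*v^3 - 15.5744*v^2 + 17.1852*v - 9.464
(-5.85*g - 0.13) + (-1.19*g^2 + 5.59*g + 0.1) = -1.19*g^2 - 0.26*g - 0.03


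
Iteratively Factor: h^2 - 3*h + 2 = (h - 2)*(h - 1)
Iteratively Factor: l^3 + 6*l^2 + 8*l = (l)*(l^2 + 6*l + 8) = l*(l + 2)*(l + 4)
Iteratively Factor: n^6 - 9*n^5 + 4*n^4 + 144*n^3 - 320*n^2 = (n)*(n^5 - 9*n^4 + 4*n^3 + 144*n^2 - 320*n) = n*(n - 5)*(n^4 - 4*n^3 - 16*n^2 + 64*n) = n*(n - 5)*(n - 4)*(n^3 - 16*n) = n^2*(n - 5)*(n - 4)*(n^2 - 16) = n^2*(n - 5)*(n - 4)*(n + 4)*(n - 4)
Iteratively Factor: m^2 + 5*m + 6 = (m + 2)*(m + 3)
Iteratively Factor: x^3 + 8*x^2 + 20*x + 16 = (x + 2)*(x^2 + 6*x + 8) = (x + 2)*(x + 4)*(x + 2)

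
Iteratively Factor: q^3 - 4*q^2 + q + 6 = (q - 3)*(q^2 - q - 2) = (q - 3)*(q - 2)*(q + 1)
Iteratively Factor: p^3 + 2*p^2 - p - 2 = (p + 1)*(p^2 + p - 2) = (p + 1)*(p + 2)*(p - 1)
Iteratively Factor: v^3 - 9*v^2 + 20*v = (v)*(v^2 - 9*v + 20) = v*(v - 4)*(v - 5)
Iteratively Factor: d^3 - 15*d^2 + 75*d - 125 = (d - 5)*(d^2 - 10*d + 25) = (d - 5)^2*(d - 5)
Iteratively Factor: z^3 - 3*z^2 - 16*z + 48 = (z - 4)*(z^2 + z - 12) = (z - 4)*(z + 4)*(z - 3)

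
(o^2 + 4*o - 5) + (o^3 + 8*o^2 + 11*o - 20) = o^3 + 9*o^2 + 15*o - 25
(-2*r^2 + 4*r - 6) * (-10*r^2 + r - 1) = 20*r^4 - 42*r^3 + 66*r^2 - 10*r + 6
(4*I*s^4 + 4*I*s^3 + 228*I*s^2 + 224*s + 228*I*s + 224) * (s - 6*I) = 4*I*s^5 + 24*s^4 + 4*I*s^4 + 24*s^3 + 228*I*s^3 + 1592*s^2 + 228*I*s^2 + 1592*s - 1344*I*s - 1344*I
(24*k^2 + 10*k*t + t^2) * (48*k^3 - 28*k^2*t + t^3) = 1152*k^5 - 192*k^4*t - 232*k^3*t^2 - 4*k^2*t^3 + 10*k*t^4 + t^5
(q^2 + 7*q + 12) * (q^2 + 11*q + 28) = q^4 + 18*q^3 + 117*q^2 + 328*q + 336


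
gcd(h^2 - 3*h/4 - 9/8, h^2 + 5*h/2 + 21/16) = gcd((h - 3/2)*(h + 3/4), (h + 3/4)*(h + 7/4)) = h + 3/4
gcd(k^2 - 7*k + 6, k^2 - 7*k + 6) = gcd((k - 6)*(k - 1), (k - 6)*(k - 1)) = k^2 - 7*k + 6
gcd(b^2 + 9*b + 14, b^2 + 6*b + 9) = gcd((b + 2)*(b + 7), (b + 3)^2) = 1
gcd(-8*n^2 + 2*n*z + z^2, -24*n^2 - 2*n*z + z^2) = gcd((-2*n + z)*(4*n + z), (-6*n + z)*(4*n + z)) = 4*n + z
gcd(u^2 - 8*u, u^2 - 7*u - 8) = u - 8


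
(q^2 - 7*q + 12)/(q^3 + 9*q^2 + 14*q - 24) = (q^2 - 7*q + 12)/(q^3 + 9*q^2 + 14*q - 24)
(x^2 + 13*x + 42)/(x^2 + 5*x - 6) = (x + 7)/(x - 1)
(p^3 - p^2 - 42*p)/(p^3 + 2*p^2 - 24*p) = (p - 7)/(p - 4)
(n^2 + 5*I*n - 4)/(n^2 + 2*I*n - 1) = (n + 4*I)/(n + I)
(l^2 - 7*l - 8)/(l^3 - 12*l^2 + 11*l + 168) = (l + 1)/(l^2 - 4*l - 21)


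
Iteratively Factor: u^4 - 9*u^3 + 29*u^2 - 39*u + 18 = (u - 2)*(u^3 - 7*u^2 + 15*u - 9) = (u - 2)*(u - 1)*(u^2 - 6*u + 9) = (u - 3)*(u - 2)*(u - 1)*(u - 3)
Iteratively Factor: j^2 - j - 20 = (j - 5)*(j + 4)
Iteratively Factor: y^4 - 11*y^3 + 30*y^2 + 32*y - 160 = (y - 4)*(y^3 - 7*y^2 + 2*y + 40) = (y - 5)*(y - 4)*(y^2 - 2*y - 8) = (y - 5)*(y - 4)*(y + 2)*(y - 4)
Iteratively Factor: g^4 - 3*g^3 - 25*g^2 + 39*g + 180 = (g + 3)*(g^3 - 6*g^2 - 7*g + 60) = (g + 3)^2*(g^2 - 9*g + 20) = (g - 5)*(g + 3)^2*(g - 4)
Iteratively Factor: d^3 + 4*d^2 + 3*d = (d + 3)*(d^2 + d) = d*(d + 3)*(d + 1)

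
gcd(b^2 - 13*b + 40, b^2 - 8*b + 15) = b - 5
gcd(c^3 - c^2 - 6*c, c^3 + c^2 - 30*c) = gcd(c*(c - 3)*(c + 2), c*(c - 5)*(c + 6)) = c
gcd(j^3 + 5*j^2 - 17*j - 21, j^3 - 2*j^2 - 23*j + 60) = j - 3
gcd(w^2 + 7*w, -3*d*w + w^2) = w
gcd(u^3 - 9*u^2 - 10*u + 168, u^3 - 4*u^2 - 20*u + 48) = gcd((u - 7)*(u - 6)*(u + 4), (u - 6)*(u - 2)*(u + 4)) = u^2 - 2*u - 24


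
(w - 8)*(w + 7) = w^2 - w - 56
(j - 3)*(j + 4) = j^2 + j - 12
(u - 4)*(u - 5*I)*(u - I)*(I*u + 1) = I*u^4 + 7*u^3 - 4*I*u^3 - 28*u^2 - 11*I*u^2 - 5*u + 44*I*u + 20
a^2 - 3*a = a*(a - 3)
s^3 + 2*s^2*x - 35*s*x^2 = s*(s - 5*x)*(s + 7*x)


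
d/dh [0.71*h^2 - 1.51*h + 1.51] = 1.42*h - 1.51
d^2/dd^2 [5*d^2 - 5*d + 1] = 10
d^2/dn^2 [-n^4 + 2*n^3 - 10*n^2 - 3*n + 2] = -12*n^2 + 12*n - 20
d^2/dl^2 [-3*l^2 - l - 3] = -6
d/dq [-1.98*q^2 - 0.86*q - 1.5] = -3.96*q - 0.86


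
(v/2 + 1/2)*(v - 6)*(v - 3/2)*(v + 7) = v^4/2 + v^3/4 - 22*v^2 + 39*v/4 + 63/2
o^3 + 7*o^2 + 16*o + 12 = (o + 2)^2*(o + 3)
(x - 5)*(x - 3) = x^2 - 8*x + 15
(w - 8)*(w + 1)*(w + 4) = w^3 - 3*w^2 - 36*w - 32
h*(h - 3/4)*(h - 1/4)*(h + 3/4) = h^4 - h^3/4 - 9*h^2/16 + 9*h/64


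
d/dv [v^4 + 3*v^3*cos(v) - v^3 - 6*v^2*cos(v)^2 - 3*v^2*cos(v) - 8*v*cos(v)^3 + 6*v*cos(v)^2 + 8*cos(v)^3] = -3*v^3*sin(v) + 4*v^3 + 3*v^2*sin(v) + 6*v^2*sin(2*v) + 9*v^2*cos(v) - 3*v^2 + 24*v*sin(v)*cos(v)^2 - 6*v*sin(2*v) - 12*v*cos(v)^2 - 6*v*cos(v) - 24*sin(v)*cos(v)^2 - 8*cos(v)^3 + 6*cos(v)^2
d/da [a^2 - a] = 2*a - 1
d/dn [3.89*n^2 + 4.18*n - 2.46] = 7.78*n + 4.18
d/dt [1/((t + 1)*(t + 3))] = 2*(-t - 2)/(t^4 + 8*t^3 + 22*t^2 + 24*t + 9)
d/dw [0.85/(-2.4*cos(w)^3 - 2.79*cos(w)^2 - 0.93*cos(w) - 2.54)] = (6.12*sin(w)^2 - 4.743*cos(w) - 6.9105)*sin(w)/(2.4*cos(w)^3 + 2.79*cos(w)^2 + 0.93*cos(w) + 2.54)^2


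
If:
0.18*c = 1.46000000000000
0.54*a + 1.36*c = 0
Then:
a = -20.43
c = 8.11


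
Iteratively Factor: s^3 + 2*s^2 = (s)*(s^2 + 2*s) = s^2*(s + 2)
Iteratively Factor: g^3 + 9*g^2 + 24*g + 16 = (g + 4)*(g^2 + 5*g + 4) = (g + 1)*(g + 4)*(g + 4)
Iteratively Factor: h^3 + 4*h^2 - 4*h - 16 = (h + 2)*(h^2 + 2*h - 8) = (h - 2)*(h + 2)*(h + 4)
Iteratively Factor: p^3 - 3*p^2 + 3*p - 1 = (p - 1)*(p^2 - 2*p + 1) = (p - 1)^2*(p - 1)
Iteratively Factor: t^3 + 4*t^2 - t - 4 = (t + 4)*(t^2 - 1) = (t - 1)*(t + 4)*(t + 1)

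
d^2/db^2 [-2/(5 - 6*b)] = 144/(6*b - 5)^3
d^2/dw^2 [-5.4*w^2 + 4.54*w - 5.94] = -10.8000000000000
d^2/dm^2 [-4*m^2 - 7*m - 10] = -8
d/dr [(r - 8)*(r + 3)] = 2*r - 5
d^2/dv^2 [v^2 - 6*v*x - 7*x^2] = 2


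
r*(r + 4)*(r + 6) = r^3 + 10*r^2 + 24*r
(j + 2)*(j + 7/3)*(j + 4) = j^3 + 25*j^2/3 + 22*j + 56/3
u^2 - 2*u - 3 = (u - 3)*(u + 1)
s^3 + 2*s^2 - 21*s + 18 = (s - 3)*(s - 1)*(s + 6)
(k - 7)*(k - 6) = k^2 - 13*k + 42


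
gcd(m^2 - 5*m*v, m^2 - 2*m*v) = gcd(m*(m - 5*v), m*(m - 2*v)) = m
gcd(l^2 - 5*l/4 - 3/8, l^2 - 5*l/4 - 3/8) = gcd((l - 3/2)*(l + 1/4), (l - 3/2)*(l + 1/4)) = l^2 - 5*l/4 - 3/8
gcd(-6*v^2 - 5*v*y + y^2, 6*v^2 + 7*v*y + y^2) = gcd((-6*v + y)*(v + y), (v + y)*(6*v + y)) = v + y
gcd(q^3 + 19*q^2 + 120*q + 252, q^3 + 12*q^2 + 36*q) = q^2 + 12*q + 36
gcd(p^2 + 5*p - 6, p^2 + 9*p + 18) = p + 6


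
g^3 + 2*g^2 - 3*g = g*(g - 1)*(g + 3)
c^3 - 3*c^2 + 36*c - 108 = (c - 3)*(c - 6*I)*(c + 6*I)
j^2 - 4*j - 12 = (j - 6)*(j + 2)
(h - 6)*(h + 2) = h^2 - 4*h - 12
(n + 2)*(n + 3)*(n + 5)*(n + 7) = n^4 + 17*n^3 + 101*n^2 + 247*n + 210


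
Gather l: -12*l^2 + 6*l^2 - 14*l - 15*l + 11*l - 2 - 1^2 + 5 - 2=-6*l^2 - 18*l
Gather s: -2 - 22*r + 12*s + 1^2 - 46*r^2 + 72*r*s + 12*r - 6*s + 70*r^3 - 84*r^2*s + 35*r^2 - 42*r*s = 70*r^3 - 11*r^2 - 10*r + s*(-84*r^2 + 30*r + 6) - 1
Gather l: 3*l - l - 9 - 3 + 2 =2*l - 10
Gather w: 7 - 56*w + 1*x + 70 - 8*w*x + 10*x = w*(-8*x - 56) + 11*x + 77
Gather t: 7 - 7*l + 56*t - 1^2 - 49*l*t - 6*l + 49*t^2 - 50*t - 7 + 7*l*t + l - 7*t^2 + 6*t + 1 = -12*l + 42*t^2 + t*(12 - 42*l)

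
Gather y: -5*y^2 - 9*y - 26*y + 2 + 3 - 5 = -5*y^2 - 35*y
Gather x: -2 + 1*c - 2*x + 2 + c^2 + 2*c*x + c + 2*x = c^2 + 2*c*x + 2*c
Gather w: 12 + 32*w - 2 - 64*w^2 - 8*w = -64*w^2 + 24*w + 10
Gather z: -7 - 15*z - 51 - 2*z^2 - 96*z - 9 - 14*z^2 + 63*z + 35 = -16*z^2 - 48*z - 32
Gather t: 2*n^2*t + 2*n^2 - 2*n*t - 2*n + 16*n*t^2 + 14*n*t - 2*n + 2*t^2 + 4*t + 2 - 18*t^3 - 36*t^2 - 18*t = 2*n^2 - 4*n - 18*t^3 + t^2*(16*n - 34) + t*(2*n^2 + 12*n - 14) + 2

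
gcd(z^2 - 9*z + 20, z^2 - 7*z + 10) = z - 5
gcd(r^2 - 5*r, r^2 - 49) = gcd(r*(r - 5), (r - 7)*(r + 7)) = 1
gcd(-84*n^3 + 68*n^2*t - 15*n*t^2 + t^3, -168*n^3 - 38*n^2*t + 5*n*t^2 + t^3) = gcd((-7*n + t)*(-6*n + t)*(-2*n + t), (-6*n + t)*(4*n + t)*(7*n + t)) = -6*n + t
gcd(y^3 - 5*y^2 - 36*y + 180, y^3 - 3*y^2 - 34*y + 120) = y^2 + y - 30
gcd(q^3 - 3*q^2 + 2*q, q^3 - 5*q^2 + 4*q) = q^2 - q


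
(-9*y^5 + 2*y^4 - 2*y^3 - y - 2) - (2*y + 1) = -9*y^5 + 2*y^4 - 2*y^3 - 3*y - 3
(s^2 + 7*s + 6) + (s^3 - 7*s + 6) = s^3 + s^2 + 12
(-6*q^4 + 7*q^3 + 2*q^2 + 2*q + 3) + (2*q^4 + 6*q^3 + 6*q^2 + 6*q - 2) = -4*q^4 + 13*q^3 + 8*q^2 + 8*q + 1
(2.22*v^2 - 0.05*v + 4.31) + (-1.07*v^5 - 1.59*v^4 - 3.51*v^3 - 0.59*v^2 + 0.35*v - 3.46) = -1.07*v^5 - 1.59*v^4 - 3.51*v^3 + 1.63*v^2 + 0.3*v + 0.85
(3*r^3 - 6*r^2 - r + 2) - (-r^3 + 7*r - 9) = 4*r^3 - 6*r^2 - 8*r + 11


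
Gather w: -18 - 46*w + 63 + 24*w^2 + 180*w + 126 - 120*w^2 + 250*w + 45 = -96*w^2 + 384*w + 216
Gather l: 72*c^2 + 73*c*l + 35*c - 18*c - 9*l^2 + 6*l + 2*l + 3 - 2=72*c^2 + 17*c - 9*l^2 + l*(73*c + 8) + 1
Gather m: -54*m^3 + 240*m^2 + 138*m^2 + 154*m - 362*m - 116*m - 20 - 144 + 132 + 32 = -54*m^3 + 378*m^2 - 324*m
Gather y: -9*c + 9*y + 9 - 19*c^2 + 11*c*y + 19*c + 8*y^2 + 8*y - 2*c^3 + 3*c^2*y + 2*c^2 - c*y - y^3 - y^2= -2*c^3 - 17*c^2 + 10*c - y^3 + 7*y^2 + y*(3*c^2 + 10*c + 17) + 9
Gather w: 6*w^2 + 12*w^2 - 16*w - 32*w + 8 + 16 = 18*w^2 - 48*w + 24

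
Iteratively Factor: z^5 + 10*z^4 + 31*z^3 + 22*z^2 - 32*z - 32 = (z - 1)*(z^4 + 11*z^3 + 42*z^2 + 64*z + 32) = (z - 1)*(z + 4)*(z^3 + 7*z^2 + 14*z + 8) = (z - 1)*(z + 4)^2*(z^2 + 3*z + 2) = (z - 1)*(z + 1)*(z + 4)^2*(z + 2)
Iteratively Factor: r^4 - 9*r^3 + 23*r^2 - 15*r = (r - 5)*(r^3 - 4*r^2 + 3*r) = (r - 5)*(r - 1)*(r^2 - 3*r) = (r - 5)*(r - 3)*(r - 1)*(r)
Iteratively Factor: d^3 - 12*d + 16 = (d - 2)*(d^2 + 2*d - 8) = (d - 2)*(d + 4)*(d - 2)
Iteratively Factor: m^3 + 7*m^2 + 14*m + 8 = (m + 1)*(m^2 + 6*m + 8) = (m + 1)*(m + 2)*(m + 4)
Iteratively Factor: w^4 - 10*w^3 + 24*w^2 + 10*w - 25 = (w - 5)*(w^3 - 5*w^2 - w + 5) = (w - 5)*(w - 1)*(w^2 - 4*w - 5) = (w - 5)*(w - 1)*(w + 1)*(w - 5)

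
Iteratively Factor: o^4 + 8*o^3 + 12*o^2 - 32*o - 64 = (o + 2)*(o^3 + 6*o^2 - 32) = (o + 2)*(o + 4)*(o^2 + 2*o - 8) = (o + 2)*(o + 4)^2*(o - 2)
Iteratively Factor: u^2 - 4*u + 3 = (u - 3)*(u - 1)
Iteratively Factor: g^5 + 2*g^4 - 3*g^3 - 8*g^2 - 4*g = (g + 1)*(g^4 + g^3 - 4*g^2 - 4*g) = g*(g + 1)*(g^3 + g^2 - 4*g - 4) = g*(g + 1)^2*(g^2 - 4) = g*(g + 1)^2*(g + 2)*(g - 2)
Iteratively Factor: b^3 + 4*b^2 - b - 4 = (b - 1)*(b^2 + 5*b + 4) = (b - 1)*(b + 4)*(b + 1)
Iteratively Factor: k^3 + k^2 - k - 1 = (k + 1)*(k^2 - 1) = (k - 1)*(k + 1)*(k + 1)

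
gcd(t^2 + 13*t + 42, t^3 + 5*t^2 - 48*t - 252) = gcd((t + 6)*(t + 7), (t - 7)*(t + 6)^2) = t + 6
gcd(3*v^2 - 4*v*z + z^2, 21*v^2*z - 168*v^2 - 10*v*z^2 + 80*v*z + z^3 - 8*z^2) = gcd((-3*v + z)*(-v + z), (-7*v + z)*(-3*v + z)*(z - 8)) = -3*v + z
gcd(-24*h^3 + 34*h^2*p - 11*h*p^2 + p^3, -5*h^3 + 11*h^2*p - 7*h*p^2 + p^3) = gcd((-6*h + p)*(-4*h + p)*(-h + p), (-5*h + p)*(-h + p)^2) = -h + p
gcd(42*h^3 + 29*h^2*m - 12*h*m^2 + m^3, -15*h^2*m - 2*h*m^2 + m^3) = 1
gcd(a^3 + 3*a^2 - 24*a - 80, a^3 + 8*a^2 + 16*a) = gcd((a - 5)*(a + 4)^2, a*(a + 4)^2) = a^2 + 8*a + 16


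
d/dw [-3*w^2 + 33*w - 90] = 33 - 6*w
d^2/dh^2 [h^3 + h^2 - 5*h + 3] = 6*h + 2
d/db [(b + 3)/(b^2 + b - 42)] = (b^2 + b - (b + 3)*(2*b + 1) - 42)/(b^2 + b - 42)^2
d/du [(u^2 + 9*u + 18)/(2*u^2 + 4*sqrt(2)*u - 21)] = (-4*(u + sqrt(2))*(u^2 + 9*u + 18) + (2*u + 9)*(2*u^2 + 4*sqrt(2)*u - 21))/(2*u^2 + 4*sqrt(2)*u - 21)^2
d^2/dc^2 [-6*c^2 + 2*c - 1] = -12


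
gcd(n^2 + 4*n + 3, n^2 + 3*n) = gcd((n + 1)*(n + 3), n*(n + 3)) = n + 3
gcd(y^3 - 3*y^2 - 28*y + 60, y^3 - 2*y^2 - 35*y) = y + 5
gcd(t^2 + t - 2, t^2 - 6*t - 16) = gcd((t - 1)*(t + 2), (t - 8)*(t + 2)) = t + 2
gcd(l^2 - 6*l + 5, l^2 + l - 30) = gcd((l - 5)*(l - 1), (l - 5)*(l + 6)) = l - 5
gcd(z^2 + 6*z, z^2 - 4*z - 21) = 1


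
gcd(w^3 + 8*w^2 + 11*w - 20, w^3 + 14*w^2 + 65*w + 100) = w^2 + 9*w + 20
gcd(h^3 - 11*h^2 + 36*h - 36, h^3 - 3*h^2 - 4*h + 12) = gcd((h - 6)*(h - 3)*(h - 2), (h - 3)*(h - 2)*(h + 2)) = h^2 - 5*h + 6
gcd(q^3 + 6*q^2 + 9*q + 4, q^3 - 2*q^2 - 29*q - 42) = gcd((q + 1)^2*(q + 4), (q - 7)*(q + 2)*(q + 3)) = 1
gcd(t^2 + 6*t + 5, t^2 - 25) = t + 5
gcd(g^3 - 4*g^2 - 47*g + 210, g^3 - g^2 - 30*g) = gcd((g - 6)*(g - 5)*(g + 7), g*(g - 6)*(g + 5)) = g - 6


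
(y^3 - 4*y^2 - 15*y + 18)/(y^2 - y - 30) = (y^2 + 2*y - 3)/(y + 5)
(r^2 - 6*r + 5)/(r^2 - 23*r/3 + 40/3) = 3*(r - 1)/(3*r - 8)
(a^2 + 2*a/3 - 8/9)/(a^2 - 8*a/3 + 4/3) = (a + 4/3)/(a - 2)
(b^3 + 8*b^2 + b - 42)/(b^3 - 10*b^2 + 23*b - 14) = (b^2 + 10*b + 21)/(b^2 - 8*b + 7)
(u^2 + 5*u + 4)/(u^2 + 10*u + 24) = (u + 1)/(u + 6)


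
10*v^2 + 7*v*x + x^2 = (2*v + x)*(5*v + x)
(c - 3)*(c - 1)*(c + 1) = c^3 - 3*c^2 - c + 3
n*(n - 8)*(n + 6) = n^3 - 2*n^2 - 48*n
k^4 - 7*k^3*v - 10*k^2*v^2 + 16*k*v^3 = k*(k - 8*v)*(k - v)*(k + 2*v)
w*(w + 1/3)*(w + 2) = w^3 + 7*w^2/3 + 2*w/3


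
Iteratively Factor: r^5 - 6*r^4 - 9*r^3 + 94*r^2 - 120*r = (r - 2)*(r^4 - 4*r^3 - 17*r^2 + 60*r) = (r - 3)*(r - 2)*(r^3 - r^2 - 20*r) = (r - 5)*(r - 3)*(r - 2)*(r^2 + 4*r) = (r - 5)*(r - 3)*(r - 2)*(r + 4)*(r)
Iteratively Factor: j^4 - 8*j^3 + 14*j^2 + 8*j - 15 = (j - 1)*(j^3 - 7*j^2 + 7*j + 15) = (j - 3)*(j - 1)*(j^2 - 4*j - 5) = (j - 5)*(j - 3)*(j - 1)*(j + 1)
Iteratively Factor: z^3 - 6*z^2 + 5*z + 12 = (z - 4)*(z^2 - 2*z - 3) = (z - 4)*(z + 1)*(z - 3)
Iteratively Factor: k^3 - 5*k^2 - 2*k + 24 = (k - 4)*(k^2 - k - 6) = (k - 4)*(k + 2)*(k - 3)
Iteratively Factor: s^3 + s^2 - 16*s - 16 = (s + 4)*(s^2 - 3*s - 4) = (s + 1)*(s + 4)*(s - 4)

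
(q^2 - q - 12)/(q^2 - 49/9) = 9*(q^2 - q - 12)/(9*q^2 - 49)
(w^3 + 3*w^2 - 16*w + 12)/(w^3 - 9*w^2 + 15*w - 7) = (w^2 + 4*w - 12)/(w^2 - 8*w + 7)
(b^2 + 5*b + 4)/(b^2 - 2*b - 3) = (b + 4)/(b - 3)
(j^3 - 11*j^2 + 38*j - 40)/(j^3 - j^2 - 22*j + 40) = (j - 5)/(j + 5)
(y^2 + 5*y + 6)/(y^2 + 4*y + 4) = (y + 3)/(y + 2)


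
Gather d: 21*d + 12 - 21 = 21*d - 9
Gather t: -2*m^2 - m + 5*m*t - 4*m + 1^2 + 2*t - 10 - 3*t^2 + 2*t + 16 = -2*m^2 - 5*m - 3*t^2 + t*(5*m + 4) + 7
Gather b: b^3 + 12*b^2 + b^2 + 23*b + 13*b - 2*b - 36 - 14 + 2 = b^3 + 13*b^2 + 34*b - 48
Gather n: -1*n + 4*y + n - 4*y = 0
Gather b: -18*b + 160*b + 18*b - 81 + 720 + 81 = 160*b + 720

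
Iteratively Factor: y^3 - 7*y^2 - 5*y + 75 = (y - 5)*(y^2 - 2*y - 15) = (y - 5)^2*(y + 3)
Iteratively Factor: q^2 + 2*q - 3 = (q - 1)*(q + 3)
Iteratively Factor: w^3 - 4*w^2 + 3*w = (w)*(w^2 - 4*w + 3) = w*(w - 3)*(w - 1)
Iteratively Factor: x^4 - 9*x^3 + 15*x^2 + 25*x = (x + 1)*(x^3 - 10*x^2 + 25*x) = (x - 5)*(x + 1)*(x^2 - 5*x) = x*(x - 5)*(x + 1)*(x - 5)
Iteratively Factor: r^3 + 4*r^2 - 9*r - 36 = (r + 3)*(r^2 + r - 12) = (r - 3)*(r + 3)*(r + 4)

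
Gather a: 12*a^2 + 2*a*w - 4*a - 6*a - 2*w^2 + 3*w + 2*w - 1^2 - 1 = 12*a^2 + a*(2*w - 10) - 2*w^2 + 5*w - 2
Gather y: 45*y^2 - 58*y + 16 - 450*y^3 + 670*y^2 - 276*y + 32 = -450*y^3 + 715*y^2 - 334*y + 48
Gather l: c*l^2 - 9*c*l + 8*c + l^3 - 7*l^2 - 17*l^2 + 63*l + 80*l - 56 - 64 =8*c + l^3 + l^2*(c - 24) + l*(143 - 9*c) - 120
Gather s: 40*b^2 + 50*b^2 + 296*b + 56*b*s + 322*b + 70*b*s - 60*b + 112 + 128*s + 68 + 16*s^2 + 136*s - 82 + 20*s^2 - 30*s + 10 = 90*b^2 + 558*b + 36*s^2 + s*(126*b + 234) + 108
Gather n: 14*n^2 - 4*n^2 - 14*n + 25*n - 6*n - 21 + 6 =10*n^2 + 5*n - 15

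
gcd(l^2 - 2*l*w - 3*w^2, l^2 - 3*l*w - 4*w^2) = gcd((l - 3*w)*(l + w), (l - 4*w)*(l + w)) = l + w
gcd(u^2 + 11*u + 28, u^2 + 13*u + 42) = u + 7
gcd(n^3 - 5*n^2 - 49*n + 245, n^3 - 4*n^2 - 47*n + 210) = n^2 + 2*n - 35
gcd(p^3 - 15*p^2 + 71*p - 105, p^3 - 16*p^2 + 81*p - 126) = p^2 - 10*p + 21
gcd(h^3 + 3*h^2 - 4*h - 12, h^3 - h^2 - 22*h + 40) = h - 2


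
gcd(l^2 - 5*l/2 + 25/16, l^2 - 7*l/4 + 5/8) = l - 5/4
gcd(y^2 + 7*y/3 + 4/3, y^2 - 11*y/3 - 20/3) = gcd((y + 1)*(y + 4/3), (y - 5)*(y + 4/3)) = y + 4/3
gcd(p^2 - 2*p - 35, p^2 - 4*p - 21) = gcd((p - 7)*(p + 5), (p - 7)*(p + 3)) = p - 7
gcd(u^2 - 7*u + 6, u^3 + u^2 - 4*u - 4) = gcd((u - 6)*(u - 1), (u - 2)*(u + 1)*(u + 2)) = 1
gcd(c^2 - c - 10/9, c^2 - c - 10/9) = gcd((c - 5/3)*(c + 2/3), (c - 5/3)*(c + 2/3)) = c^2 - c - 10/9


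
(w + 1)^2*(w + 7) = w^3 + 9*w^2 + 15*w + 7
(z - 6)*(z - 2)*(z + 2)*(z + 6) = z^4 - 40*z^2 + 144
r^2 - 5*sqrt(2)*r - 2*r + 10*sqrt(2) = (r - 2)*(r - 5*sqrt(2))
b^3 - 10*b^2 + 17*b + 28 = (b - 7)*(b - 4)*(b + 1)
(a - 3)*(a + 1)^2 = a^3 - a^2 - 5*a - 3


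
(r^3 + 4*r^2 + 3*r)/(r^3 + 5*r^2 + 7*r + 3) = r/(r + 1)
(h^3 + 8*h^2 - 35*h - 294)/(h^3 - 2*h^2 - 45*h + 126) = (h + 7)/(h - 3)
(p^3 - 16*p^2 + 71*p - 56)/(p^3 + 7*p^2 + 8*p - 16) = (p^2 - 15*p + 56)/(p^2 + 8*p + 16)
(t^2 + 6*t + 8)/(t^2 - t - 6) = (t + 4)/(t - 3)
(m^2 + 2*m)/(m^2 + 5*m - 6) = m*(m + 2)/(m^2 + 5*m - 6)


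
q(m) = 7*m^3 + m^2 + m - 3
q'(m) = 21*m^2 + 2*m + 1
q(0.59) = -0.62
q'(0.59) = 9.49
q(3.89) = 428.07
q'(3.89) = 326.55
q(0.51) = -1.30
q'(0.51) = 7.48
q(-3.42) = -274.74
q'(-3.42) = 239.78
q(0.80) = 2.02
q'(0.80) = 16.04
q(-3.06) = -197.26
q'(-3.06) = 191.52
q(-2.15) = -70.10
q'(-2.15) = 93.77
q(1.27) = 14.22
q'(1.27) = 37.41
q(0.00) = -3.00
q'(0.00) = 1.00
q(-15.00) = -23418.00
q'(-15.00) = 4696.00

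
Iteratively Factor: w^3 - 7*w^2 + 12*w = (w - 3)*(w^2 - 4*w) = (w - 4)*(w - 3)*(w)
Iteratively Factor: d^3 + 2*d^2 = (d + 2)*(d^2) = d*(d + 2)*(d)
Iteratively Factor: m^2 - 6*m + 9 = (m - 3)*(m - 3)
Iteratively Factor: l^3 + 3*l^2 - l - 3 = (l + 3)*(l^2 - 1) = (l - 1)*(l + 3)*(l + 1)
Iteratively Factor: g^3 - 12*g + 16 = (g + 4)*(g^2 - 4*g + 4) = (g - 2)*(g + 4)*(g - 2)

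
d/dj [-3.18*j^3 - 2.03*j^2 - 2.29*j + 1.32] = -9.54*j^2 - 4.06*j - 2.29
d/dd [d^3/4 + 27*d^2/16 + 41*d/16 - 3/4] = 3*d^2/4 + 27*d/8 + 41/16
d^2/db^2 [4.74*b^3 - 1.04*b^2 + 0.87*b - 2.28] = 28.44*b - 2.08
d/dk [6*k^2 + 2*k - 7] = 12*k + 2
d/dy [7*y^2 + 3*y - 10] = 14*y + 3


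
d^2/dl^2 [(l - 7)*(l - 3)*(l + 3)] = 6*l - 14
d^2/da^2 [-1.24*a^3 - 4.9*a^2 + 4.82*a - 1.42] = -7.44*a - 9.8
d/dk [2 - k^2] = -2*k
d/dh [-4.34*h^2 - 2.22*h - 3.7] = -8.68*h - 2.22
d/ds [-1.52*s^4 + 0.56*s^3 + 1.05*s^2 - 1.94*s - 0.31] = -6.08*s^3 + 1.68*s^2 + 2.1*s - 1.94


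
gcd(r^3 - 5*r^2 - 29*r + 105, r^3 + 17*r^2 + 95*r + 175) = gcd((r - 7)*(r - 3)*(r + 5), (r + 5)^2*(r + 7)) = r + 5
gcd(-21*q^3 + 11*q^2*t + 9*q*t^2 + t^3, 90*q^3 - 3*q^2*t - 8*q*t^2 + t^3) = 3*q + t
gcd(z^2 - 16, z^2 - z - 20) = z + 4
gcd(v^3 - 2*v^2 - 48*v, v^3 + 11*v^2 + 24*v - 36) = v + 6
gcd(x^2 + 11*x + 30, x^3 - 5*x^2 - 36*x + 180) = x + 6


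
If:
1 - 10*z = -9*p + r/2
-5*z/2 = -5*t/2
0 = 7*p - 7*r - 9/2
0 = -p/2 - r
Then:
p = 3/7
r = -3/14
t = 139/280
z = 139/280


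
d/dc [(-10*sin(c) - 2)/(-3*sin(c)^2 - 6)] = 2*(-5*sin(c)^2 - 2*sin(c) + 10)*cos(c)/(3*(sin(c)^2 + 2)^2)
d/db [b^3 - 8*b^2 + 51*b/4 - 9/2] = 3*b^2 - 16*b + 51/4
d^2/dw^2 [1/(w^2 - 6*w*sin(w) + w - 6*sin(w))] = 2*((w^2 - 6*w*sin(w) + w - 6*sin(w))*(-3*w*sin(w) - 3*sin(w) + 6*cos(w) - 1) + (6*w*cos(w) - 2*w + 6*sqrt(2)*sin(w + pi/4) - 1)^2)/((w + 1)^3*(w - 6*sin(w))^3)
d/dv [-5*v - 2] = -5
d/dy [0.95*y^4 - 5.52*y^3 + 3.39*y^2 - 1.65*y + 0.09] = 3.8*y^3 - 16.56*y^2 + 6.78*y - 1.65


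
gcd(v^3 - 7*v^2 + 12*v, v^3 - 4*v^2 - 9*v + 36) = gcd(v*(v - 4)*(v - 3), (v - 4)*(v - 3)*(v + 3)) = v^2 - 7*v + 12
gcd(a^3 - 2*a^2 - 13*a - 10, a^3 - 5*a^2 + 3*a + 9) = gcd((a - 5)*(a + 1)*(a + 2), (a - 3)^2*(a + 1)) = a + 1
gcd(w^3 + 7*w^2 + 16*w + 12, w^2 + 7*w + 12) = w + 3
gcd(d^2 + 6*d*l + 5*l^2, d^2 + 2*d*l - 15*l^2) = d + 5*l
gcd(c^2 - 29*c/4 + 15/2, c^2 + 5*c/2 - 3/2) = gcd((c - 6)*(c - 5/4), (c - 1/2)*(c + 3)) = 1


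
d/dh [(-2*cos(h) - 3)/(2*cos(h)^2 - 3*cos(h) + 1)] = (-4*cos(h)^2 - 12*cos(h) + 11)*sin(h)/((cos(h) - 1)^2*(2*cos(h) - 1)^2)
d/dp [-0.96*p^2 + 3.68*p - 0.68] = 3.68 - 1.92*p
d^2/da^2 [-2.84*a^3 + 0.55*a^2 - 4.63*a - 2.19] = 1.1 - 17.04*a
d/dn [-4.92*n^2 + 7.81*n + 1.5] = 7.81 - 9.84*n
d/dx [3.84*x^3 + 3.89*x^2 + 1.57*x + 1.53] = 11.52*x^2 + 7.78*x + 1.57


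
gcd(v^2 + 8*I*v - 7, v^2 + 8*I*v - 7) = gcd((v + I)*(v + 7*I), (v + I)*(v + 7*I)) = v^2 + 8*I*v - 7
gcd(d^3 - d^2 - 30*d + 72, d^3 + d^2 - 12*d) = d - 3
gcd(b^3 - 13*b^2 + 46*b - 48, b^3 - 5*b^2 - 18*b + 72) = b - 3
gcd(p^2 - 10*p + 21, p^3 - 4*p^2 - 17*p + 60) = p - 3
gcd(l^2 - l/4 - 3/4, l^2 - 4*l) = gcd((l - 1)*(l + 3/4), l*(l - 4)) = 1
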